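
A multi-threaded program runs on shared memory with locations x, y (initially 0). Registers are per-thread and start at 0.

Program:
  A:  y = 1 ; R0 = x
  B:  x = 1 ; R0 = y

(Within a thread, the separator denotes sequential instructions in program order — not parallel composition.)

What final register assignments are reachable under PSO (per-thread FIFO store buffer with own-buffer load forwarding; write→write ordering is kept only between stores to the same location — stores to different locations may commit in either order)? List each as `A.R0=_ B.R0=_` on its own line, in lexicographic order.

A.R0=0 B.R0=0
A.R0=0 B.R0=1
A.R0=1 B.R0=0
A.R0=1 B.R0=1

outcome vector order: (A.R0,B.R0)
|PSO outcomes| = 4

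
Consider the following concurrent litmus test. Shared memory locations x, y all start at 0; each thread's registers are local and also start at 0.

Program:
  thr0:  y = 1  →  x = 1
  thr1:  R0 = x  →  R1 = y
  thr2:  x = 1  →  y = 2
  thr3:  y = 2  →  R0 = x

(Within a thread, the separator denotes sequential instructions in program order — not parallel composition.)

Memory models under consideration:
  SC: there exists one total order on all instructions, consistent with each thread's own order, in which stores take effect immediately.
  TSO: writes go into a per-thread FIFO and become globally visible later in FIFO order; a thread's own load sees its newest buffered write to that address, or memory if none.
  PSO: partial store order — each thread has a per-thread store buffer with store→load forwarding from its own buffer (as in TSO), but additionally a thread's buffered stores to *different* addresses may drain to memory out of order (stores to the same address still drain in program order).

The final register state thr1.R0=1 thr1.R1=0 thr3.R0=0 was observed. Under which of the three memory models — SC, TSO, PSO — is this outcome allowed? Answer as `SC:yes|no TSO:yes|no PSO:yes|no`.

SC:no TSO:yes PSO:yes

outcome vector order: (thr1.R0,thr1.R1,thr3.R0)
under SC → (0,0,0), (0,0,1), (0,1,0), (0,1,1), (0,2,0), (0,2,1), (1,0,1), (1,1,0), (1,1,1), (1,2,0), (1,2,1)
under TSO → (0,0,0), (0,0,1), (0,1,0), (0,1,1), (0,2,0), (0,2,1), (1,0,0), (1,0,1), (1,1,0), (1,1,1), (1,2,0), (1,2,1)
under PSO → (0,0,0), (0,0,1), (0,1,0), (0,1,1), (0,2,0), (0,2,1), (1,0,0), (1,0,1), (1,1,0), (1,1,1), (1,2,0), (1,2,1)
target (1,0,0) ∈ {TSO,PSO}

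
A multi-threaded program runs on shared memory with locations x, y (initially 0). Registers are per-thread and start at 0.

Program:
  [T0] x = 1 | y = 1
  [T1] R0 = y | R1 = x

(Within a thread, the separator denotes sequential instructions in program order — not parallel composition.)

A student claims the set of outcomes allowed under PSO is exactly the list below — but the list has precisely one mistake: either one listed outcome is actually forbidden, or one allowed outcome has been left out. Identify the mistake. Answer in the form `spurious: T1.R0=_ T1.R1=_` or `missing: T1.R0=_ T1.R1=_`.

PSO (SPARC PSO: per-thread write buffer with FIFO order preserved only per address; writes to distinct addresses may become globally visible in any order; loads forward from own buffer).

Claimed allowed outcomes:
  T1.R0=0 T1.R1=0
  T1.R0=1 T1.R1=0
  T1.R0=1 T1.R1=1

missing: T1.R0=0 T1.R1=1

outcome vector order: (T1.R0,T1.R1)
PSO: 4 outcomes — {(0,0) (0,1) (1,0) (1,1)}
PSO∖claimed = {(0,1)}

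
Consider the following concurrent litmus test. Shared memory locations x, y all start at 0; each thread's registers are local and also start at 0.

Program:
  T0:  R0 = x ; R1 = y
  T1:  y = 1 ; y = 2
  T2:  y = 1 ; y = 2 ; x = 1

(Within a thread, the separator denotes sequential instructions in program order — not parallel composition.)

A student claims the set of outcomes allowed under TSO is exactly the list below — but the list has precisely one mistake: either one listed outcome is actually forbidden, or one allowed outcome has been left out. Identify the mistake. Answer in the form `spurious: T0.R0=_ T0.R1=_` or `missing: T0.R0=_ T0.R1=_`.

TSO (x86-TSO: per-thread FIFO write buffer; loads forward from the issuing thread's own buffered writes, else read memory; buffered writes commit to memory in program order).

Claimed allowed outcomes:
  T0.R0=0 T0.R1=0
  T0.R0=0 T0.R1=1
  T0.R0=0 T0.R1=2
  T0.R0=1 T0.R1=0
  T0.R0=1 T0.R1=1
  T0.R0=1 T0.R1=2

spurious: T0.R0=1 T0.R1=0

outcome vector order: (T0.R0,T0.R1)
[TSO] allowed = {0/0; 0/1; 0/2; 1/1; 1/2}
claimed∖TSO = {1/0}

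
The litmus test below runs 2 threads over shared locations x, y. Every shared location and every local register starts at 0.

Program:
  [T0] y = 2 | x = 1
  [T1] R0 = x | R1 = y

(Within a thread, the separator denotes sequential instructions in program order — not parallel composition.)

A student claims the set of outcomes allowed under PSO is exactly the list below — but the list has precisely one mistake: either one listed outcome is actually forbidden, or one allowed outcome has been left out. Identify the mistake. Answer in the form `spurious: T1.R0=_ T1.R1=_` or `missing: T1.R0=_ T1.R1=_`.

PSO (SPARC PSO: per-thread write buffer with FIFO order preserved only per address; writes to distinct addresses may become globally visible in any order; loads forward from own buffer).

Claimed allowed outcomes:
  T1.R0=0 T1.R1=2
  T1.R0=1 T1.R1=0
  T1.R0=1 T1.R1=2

missing: T1.R0=0 T1.R1=0

outcome vector order: (T1.R0,T1.R1)
PSO (4): <0 0>; <0 2>; <1 0>; <1 2>
PSO∖claimed = {<0 0>}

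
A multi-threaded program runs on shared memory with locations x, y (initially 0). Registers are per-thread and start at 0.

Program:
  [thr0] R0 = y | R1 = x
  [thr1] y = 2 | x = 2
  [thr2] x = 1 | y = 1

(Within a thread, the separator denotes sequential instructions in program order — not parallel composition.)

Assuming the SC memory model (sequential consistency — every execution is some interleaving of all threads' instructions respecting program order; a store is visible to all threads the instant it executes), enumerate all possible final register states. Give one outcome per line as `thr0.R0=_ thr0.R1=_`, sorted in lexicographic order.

outcome vector order: (thr0.R0,thr0.R1)
|SC outcomes| = 8

thr0.R0=0 thr0.R1=0
thr0.R0=0 thr0.R1=1
thr0.R0=0 thr0.R1=2
thr0.R0=1 thr0.R1=1
thr0.R0=1 thr0.R1=2
thr0.R0=2 thr0.R1=0
thr0.R0=2 thr0.R1=1
thr0.R0=2 thr0.R1=2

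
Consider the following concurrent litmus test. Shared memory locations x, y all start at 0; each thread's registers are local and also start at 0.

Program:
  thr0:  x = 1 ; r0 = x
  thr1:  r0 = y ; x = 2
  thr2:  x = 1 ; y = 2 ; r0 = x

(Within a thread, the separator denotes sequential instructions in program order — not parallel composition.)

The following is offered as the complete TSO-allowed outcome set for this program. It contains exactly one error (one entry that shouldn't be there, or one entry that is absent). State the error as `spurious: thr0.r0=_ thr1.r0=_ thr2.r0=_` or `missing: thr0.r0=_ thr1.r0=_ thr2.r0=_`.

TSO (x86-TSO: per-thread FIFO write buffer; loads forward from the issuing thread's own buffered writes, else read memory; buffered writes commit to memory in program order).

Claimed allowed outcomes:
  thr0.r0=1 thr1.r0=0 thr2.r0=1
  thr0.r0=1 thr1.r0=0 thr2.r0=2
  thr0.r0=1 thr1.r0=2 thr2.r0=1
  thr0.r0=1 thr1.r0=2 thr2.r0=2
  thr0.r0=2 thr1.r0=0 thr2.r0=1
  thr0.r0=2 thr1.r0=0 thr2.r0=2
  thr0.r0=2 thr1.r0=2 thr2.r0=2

outcome vector order: (thr0.r0,thr1.r0,thr2.r0)
[TSO] allowed = {<1 0 1> <1 0 2> <1 2 1> <1 2 2> <2 0 1> <2 0 2> <2 2 1> <2 2 2>}
TSO∖claimed = {<2 2 1>}

missing: thr0.r0=2 thr1.r0=2 thr2.r0=1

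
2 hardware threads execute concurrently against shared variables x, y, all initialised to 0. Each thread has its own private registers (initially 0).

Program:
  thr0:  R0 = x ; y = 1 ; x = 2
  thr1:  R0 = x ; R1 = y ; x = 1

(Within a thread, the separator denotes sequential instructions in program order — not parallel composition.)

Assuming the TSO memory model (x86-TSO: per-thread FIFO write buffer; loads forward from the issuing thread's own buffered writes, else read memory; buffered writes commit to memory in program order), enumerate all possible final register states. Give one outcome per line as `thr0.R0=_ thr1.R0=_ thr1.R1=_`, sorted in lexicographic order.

thr0.R0=0 thr1.R0=0 thr1.R1=0
thr0.R0=0 thr1.R0=0 thr1.R1=1
thr0.R0=0 thr1.R0=2 thr1.R1=1
thr0.R0=1 thr1.R0=0 thr1.R1=0

outcome vector order: (thr0.R0,thr1.R0,thr1.R1)
|TSO outcomes| = 4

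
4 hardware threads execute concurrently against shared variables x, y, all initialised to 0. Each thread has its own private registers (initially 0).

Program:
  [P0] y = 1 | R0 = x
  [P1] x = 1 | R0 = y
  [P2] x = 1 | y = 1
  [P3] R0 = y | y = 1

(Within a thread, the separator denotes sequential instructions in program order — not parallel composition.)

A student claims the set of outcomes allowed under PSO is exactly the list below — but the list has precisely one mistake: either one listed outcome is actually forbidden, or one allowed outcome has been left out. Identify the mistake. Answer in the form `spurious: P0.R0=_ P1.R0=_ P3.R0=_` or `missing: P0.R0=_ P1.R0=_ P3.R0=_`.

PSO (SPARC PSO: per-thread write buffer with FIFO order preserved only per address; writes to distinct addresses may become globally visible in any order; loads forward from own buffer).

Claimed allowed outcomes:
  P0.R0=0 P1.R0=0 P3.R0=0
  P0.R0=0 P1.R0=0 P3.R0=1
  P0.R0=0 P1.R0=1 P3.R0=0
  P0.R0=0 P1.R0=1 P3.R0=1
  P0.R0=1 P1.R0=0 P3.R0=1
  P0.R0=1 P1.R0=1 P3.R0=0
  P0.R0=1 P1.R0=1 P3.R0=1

missing: P0.R0=1 P1.R0=0 P3.R0=0

outcome vector order: (P0.R0,P1.R0,P3.R0)
[PSO] allowed = {0/0/0 0/0/1 0/1/0 0/1/1 1/0/0 1/0/1 1/1/0 1/1/1}
PSO∖claimed = {1/0/0}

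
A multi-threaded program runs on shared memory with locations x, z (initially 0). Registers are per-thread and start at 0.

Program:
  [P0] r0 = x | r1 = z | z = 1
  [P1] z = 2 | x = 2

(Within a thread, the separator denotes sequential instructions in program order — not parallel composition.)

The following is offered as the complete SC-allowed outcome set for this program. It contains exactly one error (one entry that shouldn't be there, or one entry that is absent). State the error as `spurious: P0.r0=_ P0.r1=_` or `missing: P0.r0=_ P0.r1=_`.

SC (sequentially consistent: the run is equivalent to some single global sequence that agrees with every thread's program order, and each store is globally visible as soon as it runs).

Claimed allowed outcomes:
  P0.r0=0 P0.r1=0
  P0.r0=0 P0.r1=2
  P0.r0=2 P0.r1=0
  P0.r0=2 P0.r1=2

outcome vector order: (P0.r0,P0.r1)
[SC] allowed = {<0 0> <0 2> <2 2>}
claimed∖SC = {<2 0>}

spurious: P0.r0=2 P0.r1=0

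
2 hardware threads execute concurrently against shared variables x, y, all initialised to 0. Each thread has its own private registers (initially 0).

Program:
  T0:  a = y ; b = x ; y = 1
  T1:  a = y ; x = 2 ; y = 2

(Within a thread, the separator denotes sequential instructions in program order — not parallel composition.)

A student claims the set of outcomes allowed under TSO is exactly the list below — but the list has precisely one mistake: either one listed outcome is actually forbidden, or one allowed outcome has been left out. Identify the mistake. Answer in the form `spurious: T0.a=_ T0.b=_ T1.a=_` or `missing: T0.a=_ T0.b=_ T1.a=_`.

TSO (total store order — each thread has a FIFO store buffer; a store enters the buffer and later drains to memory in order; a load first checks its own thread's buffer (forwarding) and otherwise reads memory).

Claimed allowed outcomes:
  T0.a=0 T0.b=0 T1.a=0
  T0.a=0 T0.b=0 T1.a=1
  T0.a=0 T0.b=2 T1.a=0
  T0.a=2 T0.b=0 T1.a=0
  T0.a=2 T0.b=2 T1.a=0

spurious: T0.a=2 T0.b=0 T1.a=0

outcome vector order: (T0.a,T0.b,T1.a)
TSO (4): 0/0/0, 0/0/1, 0/2/0, 2/2/0
claimed∖TSO = {2/0/0}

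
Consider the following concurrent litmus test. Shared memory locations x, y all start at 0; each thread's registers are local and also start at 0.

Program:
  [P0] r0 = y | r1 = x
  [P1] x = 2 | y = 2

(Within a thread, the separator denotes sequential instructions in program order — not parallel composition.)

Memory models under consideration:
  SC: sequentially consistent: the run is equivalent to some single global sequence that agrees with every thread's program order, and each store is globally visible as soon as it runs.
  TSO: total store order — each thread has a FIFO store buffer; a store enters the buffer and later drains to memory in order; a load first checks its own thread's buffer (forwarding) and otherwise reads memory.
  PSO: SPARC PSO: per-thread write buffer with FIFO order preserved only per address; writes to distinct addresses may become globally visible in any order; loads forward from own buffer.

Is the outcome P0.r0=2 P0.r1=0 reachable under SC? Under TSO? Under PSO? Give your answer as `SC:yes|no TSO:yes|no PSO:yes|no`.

outcome vector order: (P0.r0,P0.r1)
[SC] allowed = {00 02 22}
[TSO] allowed = {00 02 22}
[PSO] allowed = {00 02 20 22}
target 20 ∈ {PSO}

SC:no TSO:no PSO:yes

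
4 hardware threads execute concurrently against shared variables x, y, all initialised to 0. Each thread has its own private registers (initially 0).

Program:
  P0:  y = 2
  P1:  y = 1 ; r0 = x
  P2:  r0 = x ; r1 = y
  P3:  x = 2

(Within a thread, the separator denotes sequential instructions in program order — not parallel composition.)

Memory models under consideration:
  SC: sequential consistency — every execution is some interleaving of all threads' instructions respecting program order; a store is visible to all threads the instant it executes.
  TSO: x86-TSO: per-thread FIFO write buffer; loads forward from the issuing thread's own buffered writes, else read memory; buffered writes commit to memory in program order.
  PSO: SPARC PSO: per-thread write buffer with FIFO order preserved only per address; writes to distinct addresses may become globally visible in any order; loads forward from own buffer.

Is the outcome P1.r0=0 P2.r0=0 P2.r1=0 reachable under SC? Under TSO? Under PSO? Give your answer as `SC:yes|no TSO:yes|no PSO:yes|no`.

SC:yes TSO:yes PSO:yes

outcome vector order: (P1.r0,P2.r0,P2.r1)
under SC → <0 0 0>, <0 0 1>, <0 0 2>, <0 2 1>, <0 2 2>, <2 0 0>, <2 0 1>, <2 0 2>, <2 2 0>, <2 2 1>, <2 2 2>
under TSO → <0 0 0>, <0 0 1>, <0 0 2>, <0 2 0>, <0 2 1>, <0 2 2>, <2 0 0>, <2 0 1>, <2 0 2>, <2 2 0>, <2 2 1>, <2 2 2>
under PSO → <0 0 0>, <0 0 1>, <0 0 2>, <0 2 0>, <0 2 1>, <0 2 2>, <2 0 0>, <2 0 1>, <2 0 2>, <2 2 0>, <2 2 1>, <2 2 2>
target <0 0 0> ∈ {SC,TSO,PSO}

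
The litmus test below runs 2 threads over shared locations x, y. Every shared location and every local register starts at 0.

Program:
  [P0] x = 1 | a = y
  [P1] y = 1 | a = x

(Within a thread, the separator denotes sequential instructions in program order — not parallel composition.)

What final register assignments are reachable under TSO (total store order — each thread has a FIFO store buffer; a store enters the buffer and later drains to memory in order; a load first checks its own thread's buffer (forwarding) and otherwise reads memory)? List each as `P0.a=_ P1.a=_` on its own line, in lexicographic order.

P0.a=0 P1.a=0
P0.a=0 P1.a=1
P0.a=1 P1.a=0
P0.a=1 P1.a=1

outcome vector order: (P0.a,P1.a)
|TSO outcomes| = 4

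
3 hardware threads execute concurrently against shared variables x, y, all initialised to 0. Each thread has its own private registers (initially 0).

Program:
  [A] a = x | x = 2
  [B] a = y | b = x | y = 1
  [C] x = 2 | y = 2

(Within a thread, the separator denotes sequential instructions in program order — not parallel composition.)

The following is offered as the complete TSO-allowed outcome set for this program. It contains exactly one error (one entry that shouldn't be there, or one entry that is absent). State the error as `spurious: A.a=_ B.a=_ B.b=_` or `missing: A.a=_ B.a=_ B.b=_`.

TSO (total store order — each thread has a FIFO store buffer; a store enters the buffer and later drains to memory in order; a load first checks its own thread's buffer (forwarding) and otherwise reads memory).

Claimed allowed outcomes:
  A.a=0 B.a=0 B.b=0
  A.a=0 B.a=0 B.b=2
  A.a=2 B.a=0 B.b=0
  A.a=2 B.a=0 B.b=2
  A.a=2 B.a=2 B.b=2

missing: A.a=0 B.a=2 B.b=2

outcome vector order: (A.a,B.a,B.b)
[TSO] allowed = {0/0/0 0/0/2 0/2/2 2/0/0 2/0/2 2/2/2}
TSO∖claimed = {0/2/2}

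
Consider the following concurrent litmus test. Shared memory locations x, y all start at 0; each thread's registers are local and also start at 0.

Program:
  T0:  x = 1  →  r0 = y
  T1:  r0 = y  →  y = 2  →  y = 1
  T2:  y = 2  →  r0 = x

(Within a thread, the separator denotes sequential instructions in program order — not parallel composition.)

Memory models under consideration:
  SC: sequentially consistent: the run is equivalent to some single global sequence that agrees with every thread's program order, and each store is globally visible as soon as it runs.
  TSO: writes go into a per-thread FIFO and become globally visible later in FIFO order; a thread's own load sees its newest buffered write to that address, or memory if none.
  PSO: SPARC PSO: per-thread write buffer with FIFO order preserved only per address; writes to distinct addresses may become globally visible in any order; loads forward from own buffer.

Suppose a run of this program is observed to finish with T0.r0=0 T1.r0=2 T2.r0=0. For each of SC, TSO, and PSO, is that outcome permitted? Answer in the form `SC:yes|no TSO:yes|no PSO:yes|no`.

outcome vector order: (T0.r0,T1.r0,T2.r0)
[SC] allowed = {(0,0,1) (0,2,1) (1,0,0) (1,0,1) (1,2,0) (1,2,1) (2,0,0) (2,0,1) (2,2,0) (2,2,1)}
[TSO] allowed = {(0,0,0) (0,0,1) (0,2,0) (0,2,1) (1,0,0) (1,0,1) (1,2,0) (1,2,1) (2,0,0) (2,0,1) (2,2,0) (2,2,1)}
[PSO] allowed = {(0,0,0) (0,0,1) (0,2,0) (0,2,1) (1,0,0) (1,0,1) (1,2,0) (1,2,1) (2,0,0) (2,0,1) (2,2,0) (2,2,1)}
target (0,2,0) ∈ {TSO,PSO}

SC:no TSO:yes PSO:yes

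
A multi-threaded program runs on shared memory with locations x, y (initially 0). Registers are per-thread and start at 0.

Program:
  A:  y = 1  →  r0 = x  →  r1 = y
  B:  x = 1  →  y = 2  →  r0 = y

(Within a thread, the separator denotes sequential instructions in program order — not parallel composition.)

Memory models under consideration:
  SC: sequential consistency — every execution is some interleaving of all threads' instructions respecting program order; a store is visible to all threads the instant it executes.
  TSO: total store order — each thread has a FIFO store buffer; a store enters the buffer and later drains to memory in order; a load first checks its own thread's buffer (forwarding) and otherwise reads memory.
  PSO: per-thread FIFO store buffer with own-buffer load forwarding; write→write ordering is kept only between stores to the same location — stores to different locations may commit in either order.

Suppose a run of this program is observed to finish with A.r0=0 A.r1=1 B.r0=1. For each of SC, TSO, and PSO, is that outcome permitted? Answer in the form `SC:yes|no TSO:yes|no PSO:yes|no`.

SC:no TSO:yes PSO:yes

outcome vector order: (A.r0,A.r1,B.r0)
SC: 5 outcomes — {012; 022; 111; 112; 122}
TSO: 6 outcomes — {011; 012; 022; 111; 112; 122}
PSO: 6 outcomes — {011; 012; 022; 111; 112; 122}
target 011 ∈ {TSO,PSO}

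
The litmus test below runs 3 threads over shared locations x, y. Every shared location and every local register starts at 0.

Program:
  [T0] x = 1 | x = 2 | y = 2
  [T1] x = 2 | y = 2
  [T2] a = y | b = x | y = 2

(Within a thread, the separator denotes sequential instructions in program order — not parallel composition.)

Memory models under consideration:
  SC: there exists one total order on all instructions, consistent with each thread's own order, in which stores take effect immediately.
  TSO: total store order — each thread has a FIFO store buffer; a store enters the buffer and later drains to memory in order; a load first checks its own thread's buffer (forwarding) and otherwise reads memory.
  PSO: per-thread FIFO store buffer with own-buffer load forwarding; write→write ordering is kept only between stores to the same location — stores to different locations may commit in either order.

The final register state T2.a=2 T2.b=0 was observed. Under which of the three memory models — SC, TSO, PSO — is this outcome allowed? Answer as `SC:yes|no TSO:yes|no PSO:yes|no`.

outcome vector order: (T2.a,T2.b)
under SC → 00, 01, 02, 21, 22
under TSO → 00, 01, 02, 21, 22
under PSO → 00, 01, 02, 20, 21, 22
target 20 ∈ {PSO}

SC:no TSO:no PSO:yes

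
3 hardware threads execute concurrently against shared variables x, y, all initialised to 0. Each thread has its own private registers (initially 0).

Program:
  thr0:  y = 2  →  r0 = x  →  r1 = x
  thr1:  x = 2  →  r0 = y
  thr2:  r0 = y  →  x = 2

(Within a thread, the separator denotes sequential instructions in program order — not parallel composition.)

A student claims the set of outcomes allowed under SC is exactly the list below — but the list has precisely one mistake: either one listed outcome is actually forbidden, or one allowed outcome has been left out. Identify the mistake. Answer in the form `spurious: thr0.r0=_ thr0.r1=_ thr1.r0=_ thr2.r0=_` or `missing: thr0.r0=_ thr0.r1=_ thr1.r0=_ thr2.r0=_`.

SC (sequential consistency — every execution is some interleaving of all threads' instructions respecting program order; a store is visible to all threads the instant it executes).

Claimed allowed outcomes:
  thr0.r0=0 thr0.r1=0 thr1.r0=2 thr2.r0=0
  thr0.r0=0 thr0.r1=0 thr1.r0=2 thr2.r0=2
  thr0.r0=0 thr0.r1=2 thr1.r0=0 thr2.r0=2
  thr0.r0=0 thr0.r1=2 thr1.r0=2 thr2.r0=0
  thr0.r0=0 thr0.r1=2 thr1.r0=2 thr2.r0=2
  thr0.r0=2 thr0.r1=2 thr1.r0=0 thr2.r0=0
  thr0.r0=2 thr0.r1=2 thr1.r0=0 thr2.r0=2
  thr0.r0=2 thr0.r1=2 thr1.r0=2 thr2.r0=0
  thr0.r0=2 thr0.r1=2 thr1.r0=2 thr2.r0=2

outcome vector order: (thr0.r0,thr0.r1,thr1.r0,thr2.r0)
under SC → (0,0,2,0) (0,0,2,2) (0,2,2,0) (0,2,2,2) (2,2,0,0) (2,2,0,2) (2,2,2,0) (2,2,2,2)
claimed∖SC = {(0,2,0,2)}

spurious: thr0.r0=0 thr0.r1=2 thr1.r0=0 thr2.r0=2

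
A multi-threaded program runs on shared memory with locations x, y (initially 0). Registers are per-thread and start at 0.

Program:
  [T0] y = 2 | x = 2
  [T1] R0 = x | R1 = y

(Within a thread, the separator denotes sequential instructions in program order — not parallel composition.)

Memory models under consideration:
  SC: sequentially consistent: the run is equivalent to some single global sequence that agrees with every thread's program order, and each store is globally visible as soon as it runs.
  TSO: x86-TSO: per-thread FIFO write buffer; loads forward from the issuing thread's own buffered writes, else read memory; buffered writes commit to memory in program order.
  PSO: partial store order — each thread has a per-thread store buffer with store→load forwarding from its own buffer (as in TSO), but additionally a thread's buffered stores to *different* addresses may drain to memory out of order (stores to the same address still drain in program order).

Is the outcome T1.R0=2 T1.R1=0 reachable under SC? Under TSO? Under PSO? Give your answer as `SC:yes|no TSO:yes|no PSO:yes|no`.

SC:no TSO:no PSO:yes

outcome vector order: (T1.R0,T1.R1)
[SC] allowed = {<0 0>; <0 2>; <2 2>}
[TSO] allowed = {<0 0>; <0 2>; <2 2>}
[PSO] allowed = {<0 0>; <0 2>; <2 0>; <2 2>}
target <2 0> ∈ {PSO}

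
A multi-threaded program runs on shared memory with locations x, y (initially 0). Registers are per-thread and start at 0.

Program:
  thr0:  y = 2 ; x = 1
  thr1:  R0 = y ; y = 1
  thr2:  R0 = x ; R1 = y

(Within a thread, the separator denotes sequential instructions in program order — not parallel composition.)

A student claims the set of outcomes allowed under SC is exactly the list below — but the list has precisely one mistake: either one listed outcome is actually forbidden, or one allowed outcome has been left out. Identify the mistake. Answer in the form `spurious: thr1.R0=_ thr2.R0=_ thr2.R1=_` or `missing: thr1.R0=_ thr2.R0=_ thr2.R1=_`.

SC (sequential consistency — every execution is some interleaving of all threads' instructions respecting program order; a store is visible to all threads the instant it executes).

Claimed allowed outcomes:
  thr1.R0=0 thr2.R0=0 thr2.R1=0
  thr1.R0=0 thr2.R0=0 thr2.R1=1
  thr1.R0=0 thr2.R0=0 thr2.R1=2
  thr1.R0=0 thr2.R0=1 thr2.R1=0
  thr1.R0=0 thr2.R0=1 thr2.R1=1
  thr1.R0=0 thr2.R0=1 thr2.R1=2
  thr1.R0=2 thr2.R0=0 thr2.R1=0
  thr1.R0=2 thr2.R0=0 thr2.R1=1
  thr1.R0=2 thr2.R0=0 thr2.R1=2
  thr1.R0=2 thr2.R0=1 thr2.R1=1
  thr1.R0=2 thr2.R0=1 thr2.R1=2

outcome vector order: (thr1.R0,thr2.R0,thr2.R1)
under SC → 0/0/0, 0/0/1, 0/0/2, 0/1/1, 0/1/2, 2/0/0, 2/0/1, 2/0/2, 2/1/1, 2/1/2
claimed∖SC = {0/1/0}

spurious: thr1.R0=0 thr2.R0=1 thr2.R1=0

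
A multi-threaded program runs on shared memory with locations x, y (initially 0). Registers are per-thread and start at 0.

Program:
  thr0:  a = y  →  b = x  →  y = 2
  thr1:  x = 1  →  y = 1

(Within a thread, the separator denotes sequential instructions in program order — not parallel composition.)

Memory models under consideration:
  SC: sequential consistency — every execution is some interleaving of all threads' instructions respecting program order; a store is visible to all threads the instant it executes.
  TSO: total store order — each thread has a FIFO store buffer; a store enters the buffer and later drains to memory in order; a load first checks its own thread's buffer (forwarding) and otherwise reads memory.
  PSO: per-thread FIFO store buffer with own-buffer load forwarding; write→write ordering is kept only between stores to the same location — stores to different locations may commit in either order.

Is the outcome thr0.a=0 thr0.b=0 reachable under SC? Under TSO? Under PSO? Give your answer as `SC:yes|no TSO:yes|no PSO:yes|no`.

outcome vector order: (thr0.a,thr0.b)
SC (3): 00; 01; 11
TSO (3): 00; 01; 11
PSO (4): 00; 01; 10; 11
target 00 ∈ {SC,TSO,PSO}

SC:yes TSO:yes PSO:yes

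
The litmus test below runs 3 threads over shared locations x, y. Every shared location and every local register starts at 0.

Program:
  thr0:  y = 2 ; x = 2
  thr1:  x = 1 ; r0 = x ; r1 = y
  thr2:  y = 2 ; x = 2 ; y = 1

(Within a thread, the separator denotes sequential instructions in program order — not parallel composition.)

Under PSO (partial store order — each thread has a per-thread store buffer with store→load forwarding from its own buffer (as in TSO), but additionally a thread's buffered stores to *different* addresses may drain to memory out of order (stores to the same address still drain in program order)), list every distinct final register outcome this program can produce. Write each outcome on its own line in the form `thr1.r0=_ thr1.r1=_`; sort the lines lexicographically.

thr1.r0=1 thr1.r1=0
thr1.r0=1 thr1.r1=1
thr1.r0=1 thr1.r1=2
thr1.r0=2 thr1.r1=0
thr1.r0=2 thr1.r1=1
thr1.r0=2 thr1.r1=2

outcome vector order: (thr1.r0,thr1.r1)
|PSO outcomes| = 6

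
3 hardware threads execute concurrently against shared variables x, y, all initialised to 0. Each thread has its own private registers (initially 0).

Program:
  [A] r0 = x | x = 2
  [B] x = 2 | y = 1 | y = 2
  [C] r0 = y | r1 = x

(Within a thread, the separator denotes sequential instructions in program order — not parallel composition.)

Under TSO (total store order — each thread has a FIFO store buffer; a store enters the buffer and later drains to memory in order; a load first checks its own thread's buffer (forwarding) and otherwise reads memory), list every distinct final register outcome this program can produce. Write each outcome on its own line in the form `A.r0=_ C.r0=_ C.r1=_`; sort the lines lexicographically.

A.r0=0 C.r0=0 C.r1=0
A.r0=0 C.r0=0 C.r1=2
A.r0=0 C.r0=1 C.r1=2
A.r0=0 C.r0=2 C.r1=2
A.r0=2 C.r0=0 C.r1=0
A.r0=2 C.r0=0 C.r1=2
A.r0=2 C.r0=1 C.r1=2
A.r0=2 C.r0=2 C.r1=2

outcome vector order: (A.r0,C.r0,C.r1)
|TSO outcomes| = 8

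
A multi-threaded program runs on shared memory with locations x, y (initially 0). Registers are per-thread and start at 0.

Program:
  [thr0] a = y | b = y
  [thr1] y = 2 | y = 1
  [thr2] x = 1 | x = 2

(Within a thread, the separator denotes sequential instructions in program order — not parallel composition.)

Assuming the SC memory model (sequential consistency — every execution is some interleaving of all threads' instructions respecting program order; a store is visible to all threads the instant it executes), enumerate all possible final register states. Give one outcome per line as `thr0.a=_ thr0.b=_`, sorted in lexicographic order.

outcome vector order: (thr0.a,thr0.b)
|SC outcomes| = 6

thr0.a=0 thr0.b=0
thr0.a=0 thr0.b=1
thr0.a=0 thr0.b=2
thr0.a=1 thr0.b=1
thr0.a=2 thr0.b=1
thr0.a=2 thr0.b=2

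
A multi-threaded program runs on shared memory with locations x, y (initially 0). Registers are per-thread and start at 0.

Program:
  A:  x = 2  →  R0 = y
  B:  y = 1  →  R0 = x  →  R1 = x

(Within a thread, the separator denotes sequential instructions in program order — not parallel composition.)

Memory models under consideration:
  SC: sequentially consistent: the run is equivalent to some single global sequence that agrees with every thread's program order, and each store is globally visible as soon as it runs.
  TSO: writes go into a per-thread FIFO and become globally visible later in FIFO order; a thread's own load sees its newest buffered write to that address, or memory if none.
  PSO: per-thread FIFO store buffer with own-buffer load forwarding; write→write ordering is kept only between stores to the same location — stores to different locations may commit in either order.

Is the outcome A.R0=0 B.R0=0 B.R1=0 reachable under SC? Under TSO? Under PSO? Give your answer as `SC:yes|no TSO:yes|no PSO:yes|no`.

outcome vector order: (A.R0,B.R0,B.R1)
under SC → <0 2 2> <1 0 0> <1 0 2> <1 2 2>
under TSO → <0 0 0> <0 0 2> <0 2 2> <1 0 0> <1 0 2> <1 2 2>
under PSO → <0 0 0> <0 0 2> <0 2 2> <1 0 0> <1 0 2> <1 2 2>
target <0 0 0> ∈ {TSO,PSO}

SC:no TSO:yes PSO:yes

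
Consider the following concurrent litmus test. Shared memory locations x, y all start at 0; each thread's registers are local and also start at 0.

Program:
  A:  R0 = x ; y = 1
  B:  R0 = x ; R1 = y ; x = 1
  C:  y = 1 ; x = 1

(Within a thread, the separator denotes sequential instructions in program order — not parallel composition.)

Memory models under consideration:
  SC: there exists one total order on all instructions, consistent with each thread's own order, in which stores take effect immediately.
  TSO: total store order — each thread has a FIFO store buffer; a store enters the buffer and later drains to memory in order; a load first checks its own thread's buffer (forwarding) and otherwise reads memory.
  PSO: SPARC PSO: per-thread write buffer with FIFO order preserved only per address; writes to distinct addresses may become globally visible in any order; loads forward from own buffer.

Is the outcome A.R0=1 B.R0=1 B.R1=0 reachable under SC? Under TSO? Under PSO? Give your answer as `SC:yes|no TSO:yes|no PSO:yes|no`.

outcome vector order: (A.R0,B.R0,B.R1)
under SC → (0,0,0) (0,0,1) (0,1,1) (1,0,0) (1,0,1) (1,1,1)
under TSO → (0,0,0) (0,0,1) (0,1,1) (1,0,0) (1,0,1) (1,1,1)
under PSO → (0,0,0) (0,0,1) (0,1,0) (0,1,1) (1,0,0) (1,0,1) (1,1,0) (1,1,1)
target (1,1,0) ∈ {PSO}

SC:no TSO:no PSO:yes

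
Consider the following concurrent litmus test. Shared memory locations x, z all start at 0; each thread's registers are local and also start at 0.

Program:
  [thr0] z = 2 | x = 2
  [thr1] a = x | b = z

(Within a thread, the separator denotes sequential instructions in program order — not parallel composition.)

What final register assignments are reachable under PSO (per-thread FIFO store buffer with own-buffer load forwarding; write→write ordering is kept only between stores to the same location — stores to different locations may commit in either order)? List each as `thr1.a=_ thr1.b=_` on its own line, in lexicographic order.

thr1.a=0 thr1.b=0
thr1.a=0 thr1.b=2
thr1.a=2 thr1.b=0
thr1.a=2 thr1.b=2

outcome vector order: (thr1.a,thr1.b)
|PSO outcomes| = 4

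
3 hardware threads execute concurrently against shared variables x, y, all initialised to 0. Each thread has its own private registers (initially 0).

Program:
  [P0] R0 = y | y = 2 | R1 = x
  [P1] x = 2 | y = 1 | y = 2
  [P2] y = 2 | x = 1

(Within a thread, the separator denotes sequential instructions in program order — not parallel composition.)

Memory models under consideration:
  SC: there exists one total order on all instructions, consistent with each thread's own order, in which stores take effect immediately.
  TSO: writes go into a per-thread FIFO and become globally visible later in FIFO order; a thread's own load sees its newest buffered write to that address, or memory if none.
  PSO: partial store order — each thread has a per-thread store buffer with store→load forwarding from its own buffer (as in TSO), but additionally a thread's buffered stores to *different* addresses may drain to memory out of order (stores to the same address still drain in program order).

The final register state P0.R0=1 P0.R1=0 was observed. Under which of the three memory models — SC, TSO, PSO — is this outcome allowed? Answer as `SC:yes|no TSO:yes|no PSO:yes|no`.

SC:no TSO:no PSO:yes

outcome vector order: (P0.R0,P0.R1)
SC: 8 outcomes — {0/0, 0/1, 0/2, 1/1, 1/2, 2/0, 2/1, 2/2}
TSO: 8 outcomes — {0/0, 0/1, 0/2, 1/1, 1/2, 2/0, 2/1, 2/2}
PSO: 9 outcomes — {0/0, 0/1, 0/2, 1/0, 1/1, 1/2, 2/0, 2/1, 2/2}
target 1/0 ∈ {PSO}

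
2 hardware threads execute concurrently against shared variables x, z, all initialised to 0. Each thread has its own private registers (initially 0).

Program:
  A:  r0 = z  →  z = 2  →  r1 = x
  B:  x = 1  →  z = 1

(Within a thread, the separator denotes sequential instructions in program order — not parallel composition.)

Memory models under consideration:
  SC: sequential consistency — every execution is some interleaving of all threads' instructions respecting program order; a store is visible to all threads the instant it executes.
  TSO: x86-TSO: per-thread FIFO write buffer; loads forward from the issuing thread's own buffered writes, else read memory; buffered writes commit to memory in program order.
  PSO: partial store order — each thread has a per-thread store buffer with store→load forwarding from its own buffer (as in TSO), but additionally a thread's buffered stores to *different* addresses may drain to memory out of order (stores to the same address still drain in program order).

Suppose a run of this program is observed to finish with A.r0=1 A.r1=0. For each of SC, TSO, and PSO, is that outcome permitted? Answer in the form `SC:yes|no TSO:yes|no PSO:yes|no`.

SC:no TSO:no PSO:yes

outcome vector order: (A.r0,A.r1)
under SC → (0,0) (0,1) (1,1)
under TSO → (0,0) (0,1) (1,1)
under PSO → (0,0) (0,1) (1,0) (1,1)
target (1,0) ∈ {PSO}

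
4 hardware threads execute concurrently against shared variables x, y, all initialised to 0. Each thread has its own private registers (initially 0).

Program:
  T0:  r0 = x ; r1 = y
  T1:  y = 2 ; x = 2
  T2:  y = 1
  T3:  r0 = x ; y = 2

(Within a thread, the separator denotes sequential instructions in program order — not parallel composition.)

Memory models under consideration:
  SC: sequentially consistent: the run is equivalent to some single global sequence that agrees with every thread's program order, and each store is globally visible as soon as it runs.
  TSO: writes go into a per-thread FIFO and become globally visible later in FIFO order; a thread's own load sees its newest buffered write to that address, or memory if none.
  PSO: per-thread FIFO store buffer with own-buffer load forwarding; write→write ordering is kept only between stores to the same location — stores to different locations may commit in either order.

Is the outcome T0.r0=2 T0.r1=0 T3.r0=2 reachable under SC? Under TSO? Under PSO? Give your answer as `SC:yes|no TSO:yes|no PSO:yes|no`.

outcome vector order: (T0.r0,T0.r1,T3.r0)
[SC] allowed = {<0 0 0>, <0 0 2>, <0 1 0>, <0 1 2>, <0 2 0>, <0 2 2>, <2 1 0>, <2 1 2>, <2 2 0>, <2 2 2>}
[TSO] allowed = {<0 0 0>, <0 0 2>, <0 1 0>, <0 1 2>, <0 2 0>, <0 2 2>, <2 1 0>, <2 1 2>, <2 2 0>, <2 2 2>}
[PSO] allowed = {<0 0 0>, <0 0 2>, <0 1 0>, <0 1 2>, <0 2 0>, <0 2 2>, <2 0 0>, <2 0 2>, <2 1 0>, <2 1 2>, <2 2 0>, <2 2 2>}
target <2 0 2> ∈ {PSO}

SC:no TSO:no PSO:yes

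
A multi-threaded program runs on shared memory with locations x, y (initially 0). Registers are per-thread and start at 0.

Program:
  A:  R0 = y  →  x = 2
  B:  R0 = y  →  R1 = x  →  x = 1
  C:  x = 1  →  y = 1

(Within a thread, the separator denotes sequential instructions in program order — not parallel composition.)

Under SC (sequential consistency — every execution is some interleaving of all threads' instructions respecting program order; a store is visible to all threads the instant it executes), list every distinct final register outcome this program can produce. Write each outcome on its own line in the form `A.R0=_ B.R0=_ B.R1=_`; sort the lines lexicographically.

A.R0=0 B.R0=0 B.R1=0
A.R0=0 B.R0=0 B.R1=1
A.R0=0 B.R0=0 B.R1=2
A.R0=0 B.R0=1 B.R1=1
A.R0=0 B.R0=1 B.R1=2
A.R0=1 B.R0=0 B.R1=0
A.R0=1 B.R0=0 B.R1=1
A.R0=1 B.R0=0 B.R1=2
A.R0=1 B.R0=1 B.R1=1
A.R0=1 B.R0=1 B.R1=2

outcome vector order: (A.R0,B.R0,B.R1)
|SC outcomes| = 10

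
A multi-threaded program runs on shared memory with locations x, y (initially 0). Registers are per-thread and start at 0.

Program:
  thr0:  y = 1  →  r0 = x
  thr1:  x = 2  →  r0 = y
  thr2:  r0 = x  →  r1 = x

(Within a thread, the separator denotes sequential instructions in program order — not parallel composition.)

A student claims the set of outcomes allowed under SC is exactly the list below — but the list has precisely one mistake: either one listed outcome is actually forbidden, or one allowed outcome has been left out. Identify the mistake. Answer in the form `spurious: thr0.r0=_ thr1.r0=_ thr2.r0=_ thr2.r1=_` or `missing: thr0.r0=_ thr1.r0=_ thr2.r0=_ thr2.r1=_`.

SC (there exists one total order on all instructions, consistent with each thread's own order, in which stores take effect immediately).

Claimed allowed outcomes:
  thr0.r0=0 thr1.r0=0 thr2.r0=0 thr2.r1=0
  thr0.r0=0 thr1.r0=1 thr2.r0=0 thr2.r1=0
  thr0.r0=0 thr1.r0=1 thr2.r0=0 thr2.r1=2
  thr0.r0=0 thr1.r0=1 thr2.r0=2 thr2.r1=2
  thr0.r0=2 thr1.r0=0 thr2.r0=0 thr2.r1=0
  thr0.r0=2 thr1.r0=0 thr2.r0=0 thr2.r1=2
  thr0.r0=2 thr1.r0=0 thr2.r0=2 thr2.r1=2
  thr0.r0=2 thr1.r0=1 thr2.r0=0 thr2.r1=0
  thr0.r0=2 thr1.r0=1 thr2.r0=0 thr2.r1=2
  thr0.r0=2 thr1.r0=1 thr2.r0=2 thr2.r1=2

outcome vector order: (thr0.r0,thr1.r0,thr2.r0,thr2.r1)
SC (9): <0 1 0 0>; <0 1 0 2>; <0 1 2 2>; <2 0 0 0>; <2 0 0 2>; <2 0 2 2>; <2 1 0 0>; <2 1 0 2>; <2 1 2 2>
claimed∖SC = {<0 0 0 0>}

spurious: thr0.r0=0 thr1.r0=0 thr2.r0=0 thr2.r1=0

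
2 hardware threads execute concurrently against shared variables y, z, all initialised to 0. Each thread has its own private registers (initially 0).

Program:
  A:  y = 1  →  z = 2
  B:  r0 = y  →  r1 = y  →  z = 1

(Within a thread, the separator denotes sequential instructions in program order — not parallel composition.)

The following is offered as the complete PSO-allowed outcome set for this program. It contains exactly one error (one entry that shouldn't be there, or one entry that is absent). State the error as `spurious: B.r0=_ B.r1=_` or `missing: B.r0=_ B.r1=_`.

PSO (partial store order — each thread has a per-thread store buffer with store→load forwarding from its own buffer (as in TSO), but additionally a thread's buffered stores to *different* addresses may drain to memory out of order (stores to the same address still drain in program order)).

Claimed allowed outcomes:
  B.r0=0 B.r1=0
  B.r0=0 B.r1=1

outcome vector order: (B.r0,B.r1)
PSO: 3 outcomes — {(0,0), (0,1), (1,1)}
PSO∖claimed = {(1,1)}

missing: B.r0=1 B.r1=1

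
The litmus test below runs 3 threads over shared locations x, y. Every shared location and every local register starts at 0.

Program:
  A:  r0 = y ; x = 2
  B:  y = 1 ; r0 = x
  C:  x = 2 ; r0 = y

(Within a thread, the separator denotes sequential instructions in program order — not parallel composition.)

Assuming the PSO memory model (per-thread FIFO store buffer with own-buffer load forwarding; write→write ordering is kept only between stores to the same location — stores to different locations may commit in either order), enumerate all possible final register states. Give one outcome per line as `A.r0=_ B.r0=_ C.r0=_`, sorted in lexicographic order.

A.r0=0 B.r0=0 C.r0=0
A.r0=0 B.r0=0 C.r0=1
A.r0=0 B.r0=2 C.r0=0
A.r0=0 B.r0=2 C.r0=1
A.r0=1 B.r0=0 C.r0=0
A.r0=1 B.r0=0 C.r0=1
A.r0=1 B.r0=2 C.r0=0
A.r0=1 B.r0=2 C.r0=1

outcome vector order: (A.r0,B.r0,C.r0)
|PSO outcomes| = 8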